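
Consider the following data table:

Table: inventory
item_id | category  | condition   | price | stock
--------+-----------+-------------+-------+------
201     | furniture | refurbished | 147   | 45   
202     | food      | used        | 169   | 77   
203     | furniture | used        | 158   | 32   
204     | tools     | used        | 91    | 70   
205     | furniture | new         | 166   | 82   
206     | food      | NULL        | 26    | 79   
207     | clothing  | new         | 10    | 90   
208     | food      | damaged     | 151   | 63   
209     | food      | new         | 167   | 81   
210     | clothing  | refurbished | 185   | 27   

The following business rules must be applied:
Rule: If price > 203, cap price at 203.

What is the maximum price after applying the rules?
185

Step 1: Original maximum price = 185
Step 2: Check cap of 203 against maximum
Step 3: No records exceed the cap (max 185 <= cap 203), so no capping applies
Step 4: Maximum after transformation = 185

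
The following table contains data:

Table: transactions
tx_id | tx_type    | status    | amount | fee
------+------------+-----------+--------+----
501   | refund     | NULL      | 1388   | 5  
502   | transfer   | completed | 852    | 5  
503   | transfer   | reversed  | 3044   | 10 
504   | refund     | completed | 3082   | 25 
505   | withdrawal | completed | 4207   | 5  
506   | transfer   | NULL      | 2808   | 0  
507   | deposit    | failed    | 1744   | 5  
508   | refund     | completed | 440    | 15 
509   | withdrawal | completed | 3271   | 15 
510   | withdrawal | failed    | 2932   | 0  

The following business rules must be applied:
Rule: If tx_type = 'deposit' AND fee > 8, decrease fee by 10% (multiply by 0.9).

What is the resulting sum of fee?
85

Step 1: Find records where tx_type = 'deposit' AND fee > 8
Step 2: 0 records match, summing to 0
Step 3: After multiplier: 0 × 0.9 = 0.0
Step 4: Unaffected records sum: 85
Step 5: Final sum = 0.0 + 85 = 85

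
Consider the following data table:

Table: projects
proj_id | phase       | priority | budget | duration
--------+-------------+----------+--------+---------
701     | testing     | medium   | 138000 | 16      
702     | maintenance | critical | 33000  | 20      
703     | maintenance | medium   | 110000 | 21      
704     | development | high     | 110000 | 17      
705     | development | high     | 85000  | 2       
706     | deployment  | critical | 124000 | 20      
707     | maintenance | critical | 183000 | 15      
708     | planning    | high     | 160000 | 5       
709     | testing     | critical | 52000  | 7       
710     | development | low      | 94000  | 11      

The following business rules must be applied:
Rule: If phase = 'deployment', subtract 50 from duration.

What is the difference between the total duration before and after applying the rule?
50

Step 1: Original sum of duration = 134
Step 2: 1 records have phase = 'deployment'
Step 3: Each affected record changes by -50
Step 4: Total change = 1 × -50 = -50
Step 5: New sum = 134 + -50 = 84
Step 6: Difference = |84 - 134| = 50
        (Sum decreased by 50)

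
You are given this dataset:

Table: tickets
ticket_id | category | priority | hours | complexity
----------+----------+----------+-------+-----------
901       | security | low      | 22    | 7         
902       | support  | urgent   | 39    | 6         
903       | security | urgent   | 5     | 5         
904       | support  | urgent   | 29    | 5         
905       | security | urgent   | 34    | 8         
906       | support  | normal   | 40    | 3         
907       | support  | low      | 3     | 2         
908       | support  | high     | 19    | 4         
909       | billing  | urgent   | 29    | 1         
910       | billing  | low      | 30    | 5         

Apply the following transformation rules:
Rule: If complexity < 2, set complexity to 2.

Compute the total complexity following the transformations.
47

Step 1: 1 records have complexity < 2
Step 2: These records originally summed to 1
Step 3: After setting to minimum: 1 × 2 = 2
Step 4: Unaffected records sum: 45
Step 5: Final sum = 2 + 45 = 47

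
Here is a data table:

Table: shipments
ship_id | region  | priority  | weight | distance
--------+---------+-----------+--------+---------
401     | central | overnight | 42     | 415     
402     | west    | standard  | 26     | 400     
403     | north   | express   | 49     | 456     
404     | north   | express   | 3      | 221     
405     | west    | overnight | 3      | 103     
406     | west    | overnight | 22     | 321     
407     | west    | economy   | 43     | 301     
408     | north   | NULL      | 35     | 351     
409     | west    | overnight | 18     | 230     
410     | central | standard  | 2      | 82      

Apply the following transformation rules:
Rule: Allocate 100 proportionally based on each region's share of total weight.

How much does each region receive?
central: 18.11, north: 35.8, west: 46.09

Step 1: Calculate total weight = 243
Step 2: Calculate each region's proportion:
  central: 44/243 = 18.11% → 18.11
  north: 87/243 = 35.80% → 35.8
  west: 112/243 = 46.09% → 46.09
Step 3: Verify: sum of allocations ≈ 100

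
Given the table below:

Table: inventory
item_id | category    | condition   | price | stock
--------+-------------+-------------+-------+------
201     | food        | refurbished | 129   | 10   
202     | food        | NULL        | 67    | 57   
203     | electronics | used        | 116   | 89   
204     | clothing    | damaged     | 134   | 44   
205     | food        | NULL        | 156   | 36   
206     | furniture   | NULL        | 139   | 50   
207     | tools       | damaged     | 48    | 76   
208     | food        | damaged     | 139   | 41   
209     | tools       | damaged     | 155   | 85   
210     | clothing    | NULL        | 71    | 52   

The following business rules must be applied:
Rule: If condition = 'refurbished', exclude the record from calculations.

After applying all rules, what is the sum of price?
1025

Step 1: Identify records where condition = 'refurbished'
Step 2: The excluded records sum to 129
Step 3: Original total price = 1154
Step 4: Remaining total = 1154 - 129 = 1025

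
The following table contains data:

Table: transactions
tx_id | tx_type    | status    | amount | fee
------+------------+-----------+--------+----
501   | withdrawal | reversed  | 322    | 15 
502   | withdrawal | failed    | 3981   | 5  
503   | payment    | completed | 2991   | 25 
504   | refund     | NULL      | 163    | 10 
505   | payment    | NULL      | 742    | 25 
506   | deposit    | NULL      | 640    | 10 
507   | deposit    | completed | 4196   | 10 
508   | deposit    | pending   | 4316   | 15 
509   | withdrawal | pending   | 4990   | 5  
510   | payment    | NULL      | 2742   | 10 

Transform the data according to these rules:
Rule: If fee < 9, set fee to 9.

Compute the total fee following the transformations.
138

Step 1: 2 records have fee < 9
Step 2: These records originally summed to 10
Step 3: After setting to minimum: 2 × 9 = 18
Step 4: Unaffected records sum: 120
Step 5: Final sum = 18 + 120 = 138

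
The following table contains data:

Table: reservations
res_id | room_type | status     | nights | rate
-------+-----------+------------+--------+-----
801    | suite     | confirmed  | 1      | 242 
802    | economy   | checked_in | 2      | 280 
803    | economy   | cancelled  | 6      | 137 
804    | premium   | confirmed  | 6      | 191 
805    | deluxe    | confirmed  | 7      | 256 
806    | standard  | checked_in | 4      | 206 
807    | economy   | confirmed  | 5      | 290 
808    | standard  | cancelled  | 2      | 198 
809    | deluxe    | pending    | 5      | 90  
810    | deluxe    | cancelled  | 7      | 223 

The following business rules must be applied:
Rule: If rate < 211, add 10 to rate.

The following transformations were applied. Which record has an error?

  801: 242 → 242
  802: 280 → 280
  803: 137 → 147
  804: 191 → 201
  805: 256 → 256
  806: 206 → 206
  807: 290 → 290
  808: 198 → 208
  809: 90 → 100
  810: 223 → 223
Record 806 has an error. The correct transformed value should be 216, not 206.

Step 1: Check each record against the rule
Step 2: Record 806 has rate = 206
Step 3: Since 206 < 211, the bonus should have been applied
Step 4: Correct value = 216, but claimed value = 206
Conclusion: Record 806 has the error.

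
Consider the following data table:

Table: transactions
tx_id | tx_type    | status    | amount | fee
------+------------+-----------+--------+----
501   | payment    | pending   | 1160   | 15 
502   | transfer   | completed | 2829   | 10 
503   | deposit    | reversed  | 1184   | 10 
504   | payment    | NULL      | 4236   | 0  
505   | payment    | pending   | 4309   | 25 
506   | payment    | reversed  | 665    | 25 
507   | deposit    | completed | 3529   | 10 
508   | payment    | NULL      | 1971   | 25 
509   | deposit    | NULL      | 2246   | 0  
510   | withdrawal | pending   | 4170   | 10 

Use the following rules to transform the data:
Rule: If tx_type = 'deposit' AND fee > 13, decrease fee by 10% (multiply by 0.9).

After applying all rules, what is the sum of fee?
130

Step 1: Find records where tx_type = 'deposit' AND fee > 13
Step 2: 0 records match, summing to 0
Step 3: After multiplier: 0 × 0.9 = 0.0
Step 4: Unaffected records sum: 130
Step 5: Final sum = 0.0 + 130 = 130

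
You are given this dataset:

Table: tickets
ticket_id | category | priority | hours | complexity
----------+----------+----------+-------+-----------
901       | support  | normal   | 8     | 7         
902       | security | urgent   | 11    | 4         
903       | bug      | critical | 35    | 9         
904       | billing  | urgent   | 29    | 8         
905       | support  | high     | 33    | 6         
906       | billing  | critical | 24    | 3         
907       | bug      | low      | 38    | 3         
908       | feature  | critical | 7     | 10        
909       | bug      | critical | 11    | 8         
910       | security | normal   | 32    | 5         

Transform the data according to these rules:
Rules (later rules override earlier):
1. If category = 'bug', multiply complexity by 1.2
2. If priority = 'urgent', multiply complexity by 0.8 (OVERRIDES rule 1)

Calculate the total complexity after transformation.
64.6

Step 1: Rule 2 takes priority for records with priority = 'urgent'
  - 2 records: 12 × 0.8 = 9.6
Step 2: Rule 1 applies to remaining records with category = 'bug'
  - 3 records: 20 × 1.2 = 24.0
Step 3: Other records unchanged: 31
Step 4: Final sum = 9.6 + 24.0 + 31 = 64.6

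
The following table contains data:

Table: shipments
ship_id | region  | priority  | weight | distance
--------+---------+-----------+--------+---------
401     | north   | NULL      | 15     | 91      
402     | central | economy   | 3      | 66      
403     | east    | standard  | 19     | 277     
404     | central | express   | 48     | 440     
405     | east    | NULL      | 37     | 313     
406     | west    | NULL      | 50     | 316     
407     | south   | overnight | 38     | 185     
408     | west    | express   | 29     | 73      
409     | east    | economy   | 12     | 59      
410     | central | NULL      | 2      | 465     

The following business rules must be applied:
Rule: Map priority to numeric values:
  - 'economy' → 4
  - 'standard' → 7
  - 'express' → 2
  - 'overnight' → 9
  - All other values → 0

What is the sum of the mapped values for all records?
28

Step 1: Apply mapping to each record
Step 2: Count by status:
  'economy': 2 records × 4 = 8
  'standard': 1 records × 7 = 7
  'express': 2 records × 2 = 4
  'overnight': 1 records × 9 = 9
Step 3: Sum all mapped values = 28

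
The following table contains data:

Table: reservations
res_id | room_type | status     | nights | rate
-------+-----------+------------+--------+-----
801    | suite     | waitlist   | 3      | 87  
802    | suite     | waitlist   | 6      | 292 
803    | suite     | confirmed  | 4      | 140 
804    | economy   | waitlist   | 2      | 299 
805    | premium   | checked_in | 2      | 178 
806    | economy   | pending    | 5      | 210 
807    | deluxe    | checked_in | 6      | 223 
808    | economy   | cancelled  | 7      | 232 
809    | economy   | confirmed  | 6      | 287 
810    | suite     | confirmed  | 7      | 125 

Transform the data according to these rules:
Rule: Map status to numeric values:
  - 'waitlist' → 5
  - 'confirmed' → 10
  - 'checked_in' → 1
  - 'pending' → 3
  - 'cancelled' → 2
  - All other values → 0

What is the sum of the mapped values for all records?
52

Step 1: Apply mapping to each record
Step 2: Count by status:
  'waitlist': 3 records × 5 = 15
  'confirmed': 3 records × 10 = 30
  'checked_in': 2 records × 1 = 2
  'pending': 1 records × 3 = 3
  'cancelled': 1 records × 2 = 2
Step 3: Sum all mapped values = 52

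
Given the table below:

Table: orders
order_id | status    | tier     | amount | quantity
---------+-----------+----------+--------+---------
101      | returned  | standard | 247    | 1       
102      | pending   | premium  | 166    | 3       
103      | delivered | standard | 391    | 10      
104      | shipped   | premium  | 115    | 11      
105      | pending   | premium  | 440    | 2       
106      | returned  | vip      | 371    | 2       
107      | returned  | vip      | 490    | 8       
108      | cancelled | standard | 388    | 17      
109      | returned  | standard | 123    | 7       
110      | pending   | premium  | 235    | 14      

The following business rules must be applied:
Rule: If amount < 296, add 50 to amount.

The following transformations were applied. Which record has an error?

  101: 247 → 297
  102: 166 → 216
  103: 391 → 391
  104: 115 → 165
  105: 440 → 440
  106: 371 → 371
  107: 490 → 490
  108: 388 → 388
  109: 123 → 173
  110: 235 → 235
Record 110 has an error. The correct transformed value should be 285, not 235.

Step 1: Check each record against the rule
Step 2: Record 110 has amount = 235
Step 3: Since 235 < 296, the bonus should have been applied
Step 4: Correct value = 285, but claimed value = 235
Conclusion: Record 110 has the error.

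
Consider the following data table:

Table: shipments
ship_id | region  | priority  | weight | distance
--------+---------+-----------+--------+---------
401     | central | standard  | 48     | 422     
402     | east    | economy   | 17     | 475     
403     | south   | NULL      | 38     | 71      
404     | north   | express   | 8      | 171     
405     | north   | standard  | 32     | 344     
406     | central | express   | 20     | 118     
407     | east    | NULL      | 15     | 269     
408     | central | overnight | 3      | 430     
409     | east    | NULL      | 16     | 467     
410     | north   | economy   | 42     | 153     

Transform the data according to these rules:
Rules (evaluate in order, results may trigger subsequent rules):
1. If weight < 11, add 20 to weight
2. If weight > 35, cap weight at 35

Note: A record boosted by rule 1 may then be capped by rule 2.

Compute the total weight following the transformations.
256

Step 1: Apply rule 1 to records with weight < 11
  - 2 records get bonus of 20
  - Of these, 0 records then exceed 35 and get capped
Step 2: Apply rule 2 to records with weight > 35
  - 3 records (original) are capped
Step 3: Calculate final sum = 256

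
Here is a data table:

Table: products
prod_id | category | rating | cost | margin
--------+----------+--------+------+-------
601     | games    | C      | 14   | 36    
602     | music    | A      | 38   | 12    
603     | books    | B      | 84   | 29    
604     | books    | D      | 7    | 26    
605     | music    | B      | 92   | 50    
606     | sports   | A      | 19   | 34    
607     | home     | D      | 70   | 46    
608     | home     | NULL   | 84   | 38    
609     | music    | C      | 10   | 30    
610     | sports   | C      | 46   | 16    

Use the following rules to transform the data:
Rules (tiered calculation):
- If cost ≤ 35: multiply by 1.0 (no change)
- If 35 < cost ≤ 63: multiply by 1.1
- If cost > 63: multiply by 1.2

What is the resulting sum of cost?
538.4

Step 1: Tier 1 (cost ≤ 35): 4 records, sum = 50 × 1.0 = 50.0
Step 2: Tier 2 (35 < cost ≤ 63): 2 records, sum = 84 × 1.1 = 92.4
Step 3: Tier 3 (cost > 63): 4 records, sum = 330 × 1.2 = 396.0
Step 4: Final sum = 50.0 + 92.4 + 396.0 = 538.4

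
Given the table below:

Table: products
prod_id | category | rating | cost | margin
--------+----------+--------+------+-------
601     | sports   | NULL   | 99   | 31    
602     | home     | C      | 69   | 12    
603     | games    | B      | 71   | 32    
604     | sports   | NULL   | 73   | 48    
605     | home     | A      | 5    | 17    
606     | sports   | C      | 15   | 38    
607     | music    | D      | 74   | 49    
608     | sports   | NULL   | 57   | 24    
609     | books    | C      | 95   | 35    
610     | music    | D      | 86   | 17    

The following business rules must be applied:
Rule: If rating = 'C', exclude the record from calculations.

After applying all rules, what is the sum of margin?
218

Step 1: Identify records where rating = 'C'
Step 2: The excluded records sum to 85
Step 3: Original total margin = 303
Step 4: Remaining total = 303 - 85 = 218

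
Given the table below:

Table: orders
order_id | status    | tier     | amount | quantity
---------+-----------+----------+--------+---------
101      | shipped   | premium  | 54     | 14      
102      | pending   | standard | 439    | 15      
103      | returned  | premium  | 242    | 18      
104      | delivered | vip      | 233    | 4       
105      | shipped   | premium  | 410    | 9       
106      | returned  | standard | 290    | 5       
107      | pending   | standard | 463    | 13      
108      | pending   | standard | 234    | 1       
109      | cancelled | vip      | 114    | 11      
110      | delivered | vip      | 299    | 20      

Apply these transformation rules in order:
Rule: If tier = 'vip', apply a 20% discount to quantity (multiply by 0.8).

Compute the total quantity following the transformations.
103.0

Step 1: Records with tier = 'vip' have total quantity = 35
Step 2: Apply multiplier: 35 × 0.8 = 28.0
Step 3: Other records total: 75
Step 4: Final sum = 28.0 + 75 = 103.0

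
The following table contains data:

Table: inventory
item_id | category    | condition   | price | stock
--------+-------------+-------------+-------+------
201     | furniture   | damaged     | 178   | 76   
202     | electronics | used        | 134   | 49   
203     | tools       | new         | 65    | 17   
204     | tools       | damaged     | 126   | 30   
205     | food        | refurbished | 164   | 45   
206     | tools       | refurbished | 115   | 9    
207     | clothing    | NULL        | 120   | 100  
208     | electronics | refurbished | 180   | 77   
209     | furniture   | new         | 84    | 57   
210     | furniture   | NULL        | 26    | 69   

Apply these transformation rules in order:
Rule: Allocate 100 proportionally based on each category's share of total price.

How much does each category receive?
clothing: 10.07, electronics: 26.34, food: 13.76, furniture: 24.16, tools: 25.67

Step 1: Calculate total price = 1192
Step 2: Calculate each category's proportion:
  clothing: 120/1192 = 10.07% → 10.07
  electronics: 314/1192 = 26.34% → 26.34
  food: 164/1192 = 13.76% → 13.76
  furniture: 288/1192 = 24.16% → 24.16
  tools: 306/1192 = 25.67% → 25.67
Step 3: Verify: sum of allocations ≈ 100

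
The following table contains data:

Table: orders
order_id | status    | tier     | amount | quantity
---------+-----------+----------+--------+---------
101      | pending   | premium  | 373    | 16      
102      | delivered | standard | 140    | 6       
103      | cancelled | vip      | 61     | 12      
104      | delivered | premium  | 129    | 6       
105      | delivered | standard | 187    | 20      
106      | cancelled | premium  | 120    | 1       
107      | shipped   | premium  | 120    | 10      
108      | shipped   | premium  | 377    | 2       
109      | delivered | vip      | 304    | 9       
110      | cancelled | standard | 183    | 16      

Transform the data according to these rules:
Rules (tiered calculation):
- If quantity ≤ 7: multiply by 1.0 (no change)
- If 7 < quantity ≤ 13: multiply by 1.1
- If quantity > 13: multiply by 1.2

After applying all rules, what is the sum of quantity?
111.5

Step 1: Tier 1 (quantity ≤ 7): 4 records, sum = 15 × 1.0 = 15.0
Step 2: Tier 2 (7 < quantity ≤ 13): 3 records, sum = 31 × 1.1 = 34.1
Step 3: Tier 3 (quantity > 13): 3 records, sum = 52 × 1.2 = 62.4
Step 4: Final sum = 15.0 + 34.1 + 62.4 = 111.5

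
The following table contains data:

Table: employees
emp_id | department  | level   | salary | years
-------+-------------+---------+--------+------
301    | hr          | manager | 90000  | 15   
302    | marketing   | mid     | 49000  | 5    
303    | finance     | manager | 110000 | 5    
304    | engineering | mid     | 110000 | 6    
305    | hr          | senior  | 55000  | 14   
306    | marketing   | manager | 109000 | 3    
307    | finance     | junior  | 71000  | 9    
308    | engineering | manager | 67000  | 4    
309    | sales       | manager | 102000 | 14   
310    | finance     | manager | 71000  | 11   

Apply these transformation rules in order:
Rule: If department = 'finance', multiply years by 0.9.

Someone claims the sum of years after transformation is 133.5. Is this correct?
No, the correct result is 83.5.

Step 1: Calculate the correct sum after transformation
Step 2: Apply multiplier 0.9 to records where department = 'finance'
Step 3: Correct result = 83.5
Step 4: Claimed result = 133.5
Step 5: 83.5 ≠ 133.5
Conclusion: The claimed result is incorrect. The correct answer is 83.5.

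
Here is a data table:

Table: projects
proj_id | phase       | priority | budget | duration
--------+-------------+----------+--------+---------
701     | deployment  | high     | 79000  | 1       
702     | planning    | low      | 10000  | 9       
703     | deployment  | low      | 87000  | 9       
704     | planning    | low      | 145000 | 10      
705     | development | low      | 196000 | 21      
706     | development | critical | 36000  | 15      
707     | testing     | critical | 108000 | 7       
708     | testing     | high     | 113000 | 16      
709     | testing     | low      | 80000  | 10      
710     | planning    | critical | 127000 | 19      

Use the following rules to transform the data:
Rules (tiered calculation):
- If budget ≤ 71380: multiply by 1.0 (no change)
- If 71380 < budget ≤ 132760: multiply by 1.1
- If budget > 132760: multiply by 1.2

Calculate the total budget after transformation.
1108600.0

Step 1: Tier 1 (budget ≤ 71380): 2 records, sum = 46000 × 1.0 = 46000.0
Step 2: Tier 2 (71380 < budget ≤ 132760): 6 records, sum = 594000 × 1.1 = 653400.0
Step 3: Tier 3 (budget > 132760): 2 records, sum = 341000 × 1.2 = 409200.0
Step 4: Final sum = 46000.0 + 653400.0 + 409200.0 = 1108600.0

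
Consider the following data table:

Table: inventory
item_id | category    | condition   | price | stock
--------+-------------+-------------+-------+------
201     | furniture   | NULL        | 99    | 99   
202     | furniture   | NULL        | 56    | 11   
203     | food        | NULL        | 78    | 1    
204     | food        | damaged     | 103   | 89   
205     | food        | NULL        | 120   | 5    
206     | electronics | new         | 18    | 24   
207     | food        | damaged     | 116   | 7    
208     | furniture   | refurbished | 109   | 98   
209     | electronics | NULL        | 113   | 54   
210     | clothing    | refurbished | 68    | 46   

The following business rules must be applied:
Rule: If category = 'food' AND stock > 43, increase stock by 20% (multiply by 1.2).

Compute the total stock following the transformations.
451.8

Step 1: Find records where category = 'food' AND stock > 43
Step 2: 1 records match, summing to 89
Step 3: After multiplier: 89 × 1.2 = 106.8
Step 4: Unaffected records sum: 345
Step 5: Final sum = 106.8 + 345 = 451.8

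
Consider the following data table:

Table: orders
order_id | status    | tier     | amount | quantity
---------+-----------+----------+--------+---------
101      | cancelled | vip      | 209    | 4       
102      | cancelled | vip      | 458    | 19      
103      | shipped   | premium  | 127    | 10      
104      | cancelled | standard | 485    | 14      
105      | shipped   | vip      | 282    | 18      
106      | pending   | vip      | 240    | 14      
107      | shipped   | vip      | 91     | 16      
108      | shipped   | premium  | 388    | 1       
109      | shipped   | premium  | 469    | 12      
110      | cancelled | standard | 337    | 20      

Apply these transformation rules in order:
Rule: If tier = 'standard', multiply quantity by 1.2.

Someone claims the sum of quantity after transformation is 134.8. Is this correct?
Yes, the result is correct.

Step 1: Calculate the correct sum after transformation
Step 2: Apply multiplier 1.2 to records where tier = 'standard'
Step 3: Correct result = 134.8
Step 4: Claimed result = 134.8
Step 5: 134.8 = 134.8 ✓
Conclusion: The claimed result is correct.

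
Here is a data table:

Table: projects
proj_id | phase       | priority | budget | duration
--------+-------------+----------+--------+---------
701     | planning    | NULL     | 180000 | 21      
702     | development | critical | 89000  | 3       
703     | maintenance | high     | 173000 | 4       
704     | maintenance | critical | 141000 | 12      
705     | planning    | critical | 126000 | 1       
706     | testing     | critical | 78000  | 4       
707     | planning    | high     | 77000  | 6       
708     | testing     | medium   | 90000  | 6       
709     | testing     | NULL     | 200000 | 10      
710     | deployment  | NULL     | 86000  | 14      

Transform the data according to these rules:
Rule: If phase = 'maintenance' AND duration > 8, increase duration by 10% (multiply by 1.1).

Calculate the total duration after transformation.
82.2

Step 1: Find records where phase = 'maintenance' AND duration > 8
Step 2: 1 records match, summing to 12
Step 3: After multiplier: 12 × 1.1 = 13.2
Step 4: Unaffected records sum: 69
Step 5: Final sum = 13.2 + 69 = 82.2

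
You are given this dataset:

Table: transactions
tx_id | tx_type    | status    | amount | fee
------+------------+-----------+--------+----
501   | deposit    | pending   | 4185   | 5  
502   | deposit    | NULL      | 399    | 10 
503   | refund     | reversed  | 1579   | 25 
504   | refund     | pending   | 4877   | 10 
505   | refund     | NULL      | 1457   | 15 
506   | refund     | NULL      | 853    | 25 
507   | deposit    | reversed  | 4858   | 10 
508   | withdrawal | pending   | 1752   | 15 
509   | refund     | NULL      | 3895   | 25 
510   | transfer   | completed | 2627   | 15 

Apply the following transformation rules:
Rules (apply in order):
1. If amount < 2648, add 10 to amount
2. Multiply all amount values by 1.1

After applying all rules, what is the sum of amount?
29196.2

Step 1: Apply Rule 1 - Add 10 to records with amount < 2648
  - 6 records affected: 8667 + (6 × 10) = 8727
  - Unaffected records: 17815
  - Sum after Rule 1: 26542
Step 2: Apply Rule 2 - Multiply all by 1.1
  - 26542 × 1.1 = 29196.2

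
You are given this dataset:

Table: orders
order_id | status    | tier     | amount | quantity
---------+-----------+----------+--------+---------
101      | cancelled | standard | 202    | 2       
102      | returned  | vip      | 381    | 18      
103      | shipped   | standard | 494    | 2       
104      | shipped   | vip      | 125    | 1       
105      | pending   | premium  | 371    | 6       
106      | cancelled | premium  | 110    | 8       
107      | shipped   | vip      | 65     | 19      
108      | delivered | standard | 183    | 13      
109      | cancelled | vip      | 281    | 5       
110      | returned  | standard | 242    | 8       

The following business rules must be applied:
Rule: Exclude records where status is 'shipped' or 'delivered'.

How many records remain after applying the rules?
6

Step 1: Count records to exclude
  - 3 (shipped) + 1 (delivered) = 4 records
Step 2: Total records: 10
Step 3: Remaining = 10 - 4 = 6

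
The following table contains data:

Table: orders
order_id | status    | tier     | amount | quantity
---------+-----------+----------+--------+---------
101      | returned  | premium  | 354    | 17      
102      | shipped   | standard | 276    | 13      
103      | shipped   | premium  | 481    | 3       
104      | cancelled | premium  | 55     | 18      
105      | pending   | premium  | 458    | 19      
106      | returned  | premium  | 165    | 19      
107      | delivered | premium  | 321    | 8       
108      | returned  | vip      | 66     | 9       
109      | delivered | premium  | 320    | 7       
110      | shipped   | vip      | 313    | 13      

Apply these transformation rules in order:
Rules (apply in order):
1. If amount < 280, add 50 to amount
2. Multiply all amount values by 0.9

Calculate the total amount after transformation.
2708.1

Step 1: Apply Rule 1 - Add 50 to records with amount < 280
  - 4 records affected: 562 + (4 × 50) = 762
  - Unaffected records: 2247
  - Sum after Rule 1: 3009
Step 2: Apply Rule 2 - Multiply all by 0.9
  - 3009 × 0.9 = 2708.1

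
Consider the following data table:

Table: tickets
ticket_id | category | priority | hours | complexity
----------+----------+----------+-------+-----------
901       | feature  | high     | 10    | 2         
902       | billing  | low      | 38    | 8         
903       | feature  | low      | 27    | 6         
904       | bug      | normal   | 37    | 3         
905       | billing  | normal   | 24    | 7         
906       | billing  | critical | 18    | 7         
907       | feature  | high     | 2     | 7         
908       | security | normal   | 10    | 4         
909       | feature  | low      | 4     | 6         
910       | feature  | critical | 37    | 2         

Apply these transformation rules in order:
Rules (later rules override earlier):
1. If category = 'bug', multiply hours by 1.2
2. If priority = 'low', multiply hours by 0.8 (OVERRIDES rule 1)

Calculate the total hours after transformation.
200.6

Step 1: Rule 2 takes priority for records with priority = 'low'
  - 3 records: 69 × 0.8 = 55.2
Step 2: Rule 1 applies to remaining records with category = 'bug'
  - 1 records: 37 × 1.2 = 44.4
Step 3: Other records unchanged: 101
Step 4: Final sum = 55.2 + 44.4 + 101 = 200.6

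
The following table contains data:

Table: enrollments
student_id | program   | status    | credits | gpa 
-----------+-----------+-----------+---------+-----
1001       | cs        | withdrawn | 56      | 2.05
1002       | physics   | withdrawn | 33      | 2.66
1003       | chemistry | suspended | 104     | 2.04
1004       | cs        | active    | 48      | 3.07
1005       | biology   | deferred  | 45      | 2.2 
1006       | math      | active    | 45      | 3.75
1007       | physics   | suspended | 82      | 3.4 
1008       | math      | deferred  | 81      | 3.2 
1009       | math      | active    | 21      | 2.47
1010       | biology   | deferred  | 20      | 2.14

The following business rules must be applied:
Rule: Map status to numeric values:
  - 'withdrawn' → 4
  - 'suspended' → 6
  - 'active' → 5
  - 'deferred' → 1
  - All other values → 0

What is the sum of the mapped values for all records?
38

Step 1: Apply mapping to each record
Step 2: Count by status:
  'withdrawn': 2 records × 4 = 8
  'suspended': 2 records × 6 = 12
  'active': 3 records × 5 = 15
  'deferred': 3 records × 1 = 3
Step 3: Sum all mapped values = 38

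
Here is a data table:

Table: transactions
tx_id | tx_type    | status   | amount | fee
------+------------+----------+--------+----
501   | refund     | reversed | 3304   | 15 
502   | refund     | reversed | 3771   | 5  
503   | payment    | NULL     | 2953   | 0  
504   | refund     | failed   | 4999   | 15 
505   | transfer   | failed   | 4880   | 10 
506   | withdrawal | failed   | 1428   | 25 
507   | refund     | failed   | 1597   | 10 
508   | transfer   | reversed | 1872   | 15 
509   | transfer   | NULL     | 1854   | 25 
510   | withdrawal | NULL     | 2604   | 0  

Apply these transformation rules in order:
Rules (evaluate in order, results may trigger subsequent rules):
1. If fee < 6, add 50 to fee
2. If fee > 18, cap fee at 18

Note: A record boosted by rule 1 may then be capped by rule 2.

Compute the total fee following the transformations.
155

Step 1: Apply rule 1 to records with fee < 6
  - 3 records get bonus of 50
  - Of these, 3 records then exceed 18 and get capped
Step 2: Apply rule 2 to records with fee > 18
  - 2 records (original) are capped
Step 3: Calculate final sum = 155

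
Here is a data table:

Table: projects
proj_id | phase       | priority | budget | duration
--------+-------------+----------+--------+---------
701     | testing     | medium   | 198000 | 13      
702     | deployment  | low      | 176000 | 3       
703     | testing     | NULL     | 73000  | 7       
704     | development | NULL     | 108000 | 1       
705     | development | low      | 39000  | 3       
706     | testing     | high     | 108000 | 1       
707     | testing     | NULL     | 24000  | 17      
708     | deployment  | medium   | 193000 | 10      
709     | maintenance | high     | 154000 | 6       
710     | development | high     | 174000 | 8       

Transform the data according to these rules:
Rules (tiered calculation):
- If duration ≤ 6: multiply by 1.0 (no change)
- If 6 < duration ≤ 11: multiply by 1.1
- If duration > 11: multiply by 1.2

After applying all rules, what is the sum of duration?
77.5

Step 1: Tier 1 (duration ≤ 6): 5 records, sum = 14 × 1.0 = 14.0
Step 2: Tier 2 (6 < duration ≤ 11): 3 records, sum = 25 × 1.1 = 27.5
Step 3: Tier 3 (duration > 11): 2 records, sum = 30 × 1.2 = 36.0
Step 4: Final sum = 14.0 + 27.5 + 36.0 = 77.5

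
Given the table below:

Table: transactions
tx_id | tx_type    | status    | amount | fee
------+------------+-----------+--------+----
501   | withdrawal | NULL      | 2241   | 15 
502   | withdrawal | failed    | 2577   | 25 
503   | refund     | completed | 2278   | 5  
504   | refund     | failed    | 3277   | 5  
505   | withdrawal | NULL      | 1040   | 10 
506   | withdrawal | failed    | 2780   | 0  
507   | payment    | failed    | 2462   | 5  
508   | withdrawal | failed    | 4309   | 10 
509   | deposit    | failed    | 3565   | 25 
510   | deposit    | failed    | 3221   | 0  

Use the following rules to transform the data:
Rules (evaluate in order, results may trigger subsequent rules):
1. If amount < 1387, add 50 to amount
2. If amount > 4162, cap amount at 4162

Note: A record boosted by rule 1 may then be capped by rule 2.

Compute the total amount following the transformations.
27653

Step 1: Apply rule 1 to records with amount < 1387
  - 1 records get bonus of 50
  - Of these, 0 records then exceed 4162 and get capped
Step 2: Apply rule 2 to records with amount > 4162
  - 1 records (original) are capped
Step 3: Calculate final sum = 27653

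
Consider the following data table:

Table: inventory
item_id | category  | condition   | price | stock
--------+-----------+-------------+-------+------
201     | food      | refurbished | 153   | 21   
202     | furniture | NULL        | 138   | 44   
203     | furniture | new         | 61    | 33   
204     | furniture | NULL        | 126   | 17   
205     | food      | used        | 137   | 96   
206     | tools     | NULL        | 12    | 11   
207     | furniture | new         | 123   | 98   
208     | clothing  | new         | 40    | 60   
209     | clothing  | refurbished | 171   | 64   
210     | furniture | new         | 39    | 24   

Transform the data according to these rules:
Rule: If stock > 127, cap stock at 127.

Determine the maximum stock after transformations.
98

Step 1: Original maximum stock = 98
Step 2: Check cap of 127 against maximum
Step 3: No records exceed the cap (max 98 <= cap 127), so no capping applies
Step 4: Maximum after transformation = 98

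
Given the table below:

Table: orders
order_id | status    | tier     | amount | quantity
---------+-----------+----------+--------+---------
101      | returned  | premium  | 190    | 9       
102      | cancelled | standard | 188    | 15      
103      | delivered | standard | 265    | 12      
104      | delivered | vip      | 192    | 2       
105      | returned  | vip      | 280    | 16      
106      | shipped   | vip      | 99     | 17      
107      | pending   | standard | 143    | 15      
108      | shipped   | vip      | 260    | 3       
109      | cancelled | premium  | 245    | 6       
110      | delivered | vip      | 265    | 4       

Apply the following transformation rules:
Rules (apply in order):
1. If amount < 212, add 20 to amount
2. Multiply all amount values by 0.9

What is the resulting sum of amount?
2004.3

Step 1: Apply Rule 1 - Add 20 to records with amount < 212
  - 5 records affected: 812 + (5 × 20) = 912
  - Unaffected records: 1315
  - Sum after Rule 1: 2227
Step 2: Apply Rule 2 - Multiply all by 0.9
  - 2227 × 0.9 = 2004.3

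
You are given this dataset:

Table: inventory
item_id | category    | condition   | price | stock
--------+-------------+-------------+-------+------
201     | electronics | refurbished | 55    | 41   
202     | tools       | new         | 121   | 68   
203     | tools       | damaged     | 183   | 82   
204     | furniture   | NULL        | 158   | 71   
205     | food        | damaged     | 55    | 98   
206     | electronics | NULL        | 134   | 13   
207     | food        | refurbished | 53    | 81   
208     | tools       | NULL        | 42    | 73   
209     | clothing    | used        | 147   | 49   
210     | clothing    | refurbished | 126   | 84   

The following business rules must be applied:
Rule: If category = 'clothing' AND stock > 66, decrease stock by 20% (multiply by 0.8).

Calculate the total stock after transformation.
643.2

Step 1: Find records where category = 'clothing' AND stock > 66
Step 2: 1 records match, summing to 84
Step 3: After multiplier: 84 × 0.8 = 67.2
Step 4: Unaffected records sum: 576
Step 5: Final sum = 67.2 + 576 = 643.2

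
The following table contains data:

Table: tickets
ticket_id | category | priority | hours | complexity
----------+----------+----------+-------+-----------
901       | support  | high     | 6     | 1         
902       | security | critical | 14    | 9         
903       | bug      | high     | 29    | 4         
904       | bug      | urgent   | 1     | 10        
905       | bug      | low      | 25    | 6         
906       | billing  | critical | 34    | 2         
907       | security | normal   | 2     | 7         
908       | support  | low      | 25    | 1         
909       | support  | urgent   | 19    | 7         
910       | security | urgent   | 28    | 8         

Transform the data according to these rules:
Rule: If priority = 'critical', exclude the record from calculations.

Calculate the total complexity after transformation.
44

Step 1: Identify records where priority = 'critical'
Step 2: The excluded records sum to 11
Step 3: Original total complexity = 55
Step 4: Remaining total = 55 - 11 = 44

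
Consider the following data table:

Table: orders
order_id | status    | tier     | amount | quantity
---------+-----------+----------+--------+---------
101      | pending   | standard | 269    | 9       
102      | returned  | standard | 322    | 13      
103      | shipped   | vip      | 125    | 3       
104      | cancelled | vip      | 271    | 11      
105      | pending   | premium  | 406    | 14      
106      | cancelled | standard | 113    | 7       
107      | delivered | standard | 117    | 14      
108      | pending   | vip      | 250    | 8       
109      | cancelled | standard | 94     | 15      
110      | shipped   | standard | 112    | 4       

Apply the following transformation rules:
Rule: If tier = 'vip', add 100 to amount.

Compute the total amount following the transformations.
2379

Step 1: Count records where tier = 'vip': 3
Step 2: Total bonus added: 3 × 100 = 300
Step 3: Original sum of amount: 2079
Step 4: Final sum = 2079 + 300 = 2379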